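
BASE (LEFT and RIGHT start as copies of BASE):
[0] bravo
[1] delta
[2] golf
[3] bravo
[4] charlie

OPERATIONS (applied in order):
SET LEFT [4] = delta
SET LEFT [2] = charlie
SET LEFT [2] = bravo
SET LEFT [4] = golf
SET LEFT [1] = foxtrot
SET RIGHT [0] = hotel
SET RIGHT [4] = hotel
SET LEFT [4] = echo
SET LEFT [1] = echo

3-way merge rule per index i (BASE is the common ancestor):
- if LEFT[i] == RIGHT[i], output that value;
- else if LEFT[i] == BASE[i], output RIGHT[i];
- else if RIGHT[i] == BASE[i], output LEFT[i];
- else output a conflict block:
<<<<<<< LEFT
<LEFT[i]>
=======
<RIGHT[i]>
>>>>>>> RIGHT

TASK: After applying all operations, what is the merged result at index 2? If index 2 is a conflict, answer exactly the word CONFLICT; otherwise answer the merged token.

Final LEFT:  [bravo, echo, bravo, bravo, echo]
Final RIGHT: [hotel, delta, golf, bravo, hotel]
i=0: L=bravo=BASE, R=hotel -> take RIGHT -> hotel
i=1: L=echo, R=delta=BASE -> take LEFT -> echo
i=2: L=bravo, R=golf=BASE -> take LEFT -> bravo
i=3: L=bravo R=bravo -> agree -> bravo
i=4: BASE=charlie L=echo R=hotel all differ -> CONFLICT
Index 2 -> bravo

Answer: bravo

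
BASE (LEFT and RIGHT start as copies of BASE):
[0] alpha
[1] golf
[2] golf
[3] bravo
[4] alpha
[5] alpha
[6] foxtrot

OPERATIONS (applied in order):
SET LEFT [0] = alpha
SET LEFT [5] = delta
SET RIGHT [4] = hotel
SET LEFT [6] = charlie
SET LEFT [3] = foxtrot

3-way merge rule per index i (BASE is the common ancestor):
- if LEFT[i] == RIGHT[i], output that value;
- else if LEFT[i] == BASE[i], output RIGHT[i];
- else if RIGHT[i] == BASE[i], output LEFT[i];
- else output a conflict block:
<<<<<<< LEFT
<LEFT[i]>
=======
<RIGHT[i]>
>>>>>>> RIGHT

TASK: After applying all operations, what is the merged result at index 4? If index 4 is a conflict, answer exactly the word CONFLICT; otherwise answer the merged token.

Answer: hotel

Derivation:
Final LEFT:  [alpha, golf, golf, foxtrot, alpha, delta, charlie]
Final RIGHT: [alpha, golf, golf, bravo, hotel, alpha, foxtrot]
i=0: L=alpha R=alpha -> agree -> alpha
i=1: L=golf R=golf -> agree -> golf
i=2: L=golf R=golf -> agree -> golf
i=3: L=foxtrot, R=bravo=BASE -> take LEFT -> foxtrot
i=4: L=alpha=BASE, R=hotel -> take RIGHT -> hotel
i=5: L=delta, R=alpha=BASE -> take LEFT -> delta
i=6: L=charlie, R=foxtrot=BASE -> take LEFT -> charlie
Index 4 -> hotel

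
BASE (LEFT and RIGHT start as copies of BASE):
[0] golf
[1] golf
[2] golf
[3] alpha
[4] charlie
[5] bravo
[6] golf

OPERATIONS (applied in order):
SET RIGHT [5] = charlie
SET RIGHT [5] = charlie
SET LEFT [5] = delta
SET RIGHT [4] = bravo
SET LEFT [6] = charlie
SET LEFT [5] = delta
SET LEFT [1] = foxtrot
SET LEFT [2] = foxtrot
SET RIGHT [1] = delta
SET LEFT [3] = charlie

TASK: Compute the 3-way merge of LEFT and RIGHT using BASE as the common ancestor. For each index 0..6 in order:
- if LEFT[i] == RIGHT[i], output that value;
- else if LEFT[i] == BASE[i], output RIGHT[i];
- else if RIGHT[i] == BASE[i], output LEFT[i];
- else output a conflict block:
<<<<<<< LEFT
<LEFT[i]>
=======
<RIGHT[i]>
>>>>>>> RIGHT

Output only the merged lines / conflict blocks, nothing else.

Answer: golf
<<<<<<< LEFT
foxtrot
=======
delta
>>>>>>> RIGHT
foxtrot
charlie
bravo
<<<<<<< LEFT
delta
=======
charlie
>>>>>>> RIGHT
charlie

Derivation:
Final LEFT:  [golf, foxtrot, foxtrot, charlie, charlie, delta, charlie]
Final RIGHT: [golf, delta, golf, alpha, bravo, charlie, golf]
i=0: L=golf R=golf -> agree -> golf
i=1: BASE=golf L=foxtrot R=delta all differ -> CONFLICT
i=2: L=foxtrot, R=golf=BASE -> take LEFT -> foxtrot
i=3: L=charlie, R=alpha=BASE -> take LEFT -> charlie
i=4: L=charlie=BASE, R=bravo -> take RIGHT -> bravo
i=5: BASE=bravo L=delta R=charlie all differ -> CONFLICT
i=6: L=charlie, R=golf=BASE -> take LEFT -> charlie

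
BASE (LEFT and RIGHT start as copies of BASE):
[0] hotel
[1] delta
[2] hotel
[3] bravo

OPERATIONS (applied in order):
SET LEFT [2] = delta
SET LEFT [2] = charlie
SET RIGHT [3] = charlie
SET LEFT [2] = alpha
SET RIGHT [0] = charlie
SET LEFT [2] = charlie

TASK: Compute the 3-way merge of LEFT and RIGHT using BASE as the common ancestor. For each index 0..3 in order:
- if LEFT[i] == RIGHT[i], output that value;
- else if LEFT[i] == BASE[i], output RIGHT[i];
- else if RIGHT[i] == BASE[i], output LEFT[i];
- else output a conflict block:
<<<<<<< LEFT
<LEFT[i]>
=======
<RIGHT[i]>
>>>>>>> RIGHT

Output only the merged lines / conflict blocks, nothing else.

Answer: charlie
delta
charlie
charlie

Derivation:
Final LEFT:  [hotel, delta, charlie, bravo]
Final RIGHT: [charlie, delta, hotel, charlie]
i=0: L=hotel=BASE, R=charlie -> take RIGHT -> charlie
i=1: L=delta R=delta -> agree -> delta
i=2: L=charlie, R=hotel=BASE -> take LEFT -> charlie
i=3: L=bravo=BASE, R=charlie -> take RIGHT -> charlie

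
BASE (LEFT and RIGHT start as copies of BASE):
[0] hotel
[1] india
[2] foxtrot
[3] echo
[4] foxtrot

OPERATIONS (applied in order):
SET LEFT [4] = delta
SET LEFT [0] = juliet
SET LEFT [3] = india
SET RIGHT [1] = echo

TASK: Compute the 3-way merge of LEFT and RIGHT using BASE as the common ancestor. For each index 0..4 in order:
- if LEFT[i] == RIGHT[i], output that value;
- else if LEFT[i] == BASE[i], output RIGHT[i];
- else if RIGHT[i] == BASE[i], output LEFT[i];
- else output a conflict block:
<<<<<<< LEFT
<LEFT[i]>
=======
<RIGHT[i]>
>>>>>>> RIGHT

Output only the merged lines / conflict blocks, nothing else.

Final LEFT:  [juliet, india, foxtrot, india, delta]
Final RIGHT: [hotel, echo, foxtrot, echo, foxtrot]
i=0: L=juliet, R=hotel=BASE -> take LEFT -> juliet
i=1: L=india=BASE, R=echo -> take RIGHT -> echo
i=2: L=foxtrot R=foxtrot -> agree -> foxtrot
i=3: L=india, R=echo=BASE -> take LEFT -> india
i=4: L=delta, R=foxtrot=BASE -> take LEFT -> delta

Answer: juliet
echo
foxtrot
india
delta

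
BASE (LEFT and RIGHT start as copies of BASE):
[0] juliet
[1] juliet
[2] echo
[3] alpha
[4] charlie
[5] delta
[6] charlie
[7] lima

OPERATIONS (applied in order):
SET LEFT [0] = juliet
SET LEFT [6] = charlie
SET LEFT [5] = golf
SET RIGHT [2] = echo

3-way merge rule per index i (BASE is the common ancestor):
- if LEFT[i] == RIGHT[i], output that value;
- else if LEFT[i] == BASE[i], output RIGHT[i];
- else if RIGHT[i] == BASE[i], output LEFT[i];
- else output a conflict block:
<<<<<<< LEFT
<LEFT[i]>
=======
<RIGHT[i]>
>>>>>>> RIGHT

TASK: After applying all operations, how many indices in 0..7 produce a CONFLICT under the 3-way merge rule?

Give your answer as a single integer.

Answer: 0

Derivation:
Final LEFT:  [juliet, juliet, echo, alpha, charlie, golf, charlie, lima]
Final RIGHT: [juliet, juliet, echo, alpha, charlie, delta, charlie, lima]
i=0: L=juliet R=juliet -> agree -> juliet
i=1: L=juliet R=juliet -> agree -> juliet
i=2: L=echo R=echo -> agree -> echo
i=3: L=alpha R=alpha -> agree -> alpha
i=4: L=charlie R=charlie -> agree -> charlie
i=5: L=golf, R=delta=BASE -> take LEFT -> golf
i=6: L=charlie R=charlie -> agree -> charlie
i=7: L=lima R=lima -> agree -> lima
Conflict count: 0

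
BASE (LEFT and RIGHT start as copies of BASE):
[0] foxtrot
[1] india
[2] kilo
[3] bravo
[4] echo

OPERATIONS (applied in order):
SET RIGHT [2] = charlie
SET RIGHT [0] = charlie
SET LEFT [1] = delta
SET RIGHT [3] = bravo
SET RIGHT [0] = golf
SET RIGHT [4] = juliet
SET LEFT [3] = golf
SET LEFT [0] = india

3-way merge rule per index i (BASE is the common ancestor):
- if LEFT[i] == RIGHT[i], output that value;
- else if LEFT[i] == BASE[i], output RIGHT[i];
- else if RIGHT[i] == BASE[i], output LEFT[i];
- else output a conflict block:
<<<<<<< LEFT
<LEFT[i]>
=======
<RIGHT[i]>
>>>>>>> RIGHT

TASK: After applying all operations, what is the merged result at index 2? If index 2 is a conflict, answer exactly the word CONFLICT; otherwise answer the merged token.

Answer: charlie

Derivation:
Final LEFT:  [india, delta, kilo, golf, echo]
Final RIGHT: [golf, india, charlie, bravo, juliet]
i=0: BASE=foxtrot L=india R=golf all differ -> CONFLICT
i=1: L=delta, R=india=BASE -> take LEFT -> delta
i=2: L=kilo=BASE, R=charlie -> take RIGHT -> charlie
i=3: L=golf, R=bravo=BASE -> take LEFT -> golf
i=4: L=echo=BASE, R=juliet -> take RIGHT -> juliet
Index 2 -> charlie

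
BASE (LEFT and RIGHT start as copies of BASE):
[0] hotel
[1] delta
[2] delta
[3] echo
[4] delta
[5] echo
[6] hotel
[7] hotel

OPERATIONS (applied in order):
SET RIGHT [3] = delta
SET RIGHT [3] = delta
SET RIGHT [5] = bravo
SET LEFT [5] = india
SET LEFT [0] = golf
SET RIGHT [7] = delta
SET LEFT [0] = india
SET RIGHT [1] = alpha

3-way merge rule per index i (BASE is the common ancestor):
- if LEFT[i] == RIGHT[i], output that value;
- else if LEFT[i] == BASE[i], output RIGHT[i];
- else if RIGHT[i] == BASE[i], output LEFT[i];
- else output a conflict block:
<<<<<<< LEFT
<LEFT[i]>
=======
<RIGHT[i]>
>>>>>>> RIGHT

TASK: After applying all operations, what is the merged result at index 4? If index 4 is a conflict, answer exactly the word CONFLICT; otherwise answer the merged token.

Final LEFT:  [india, delta, delta, echo, delta, india, hotel, hotel]
Final RIGHT: [hotel, alpha, delta, delta, delta, bravo, hotel, delta]
i=0: L=india, R=hotel=BASE -> take LEFT -> india
i=1: L=delta=BASE, R=alpha -> take RIGHT -> alpha
i=2: L=delta R=delta -> agree -> delta
i=3: L=echo=BASE, R=delta -> take RIGHT -> delta
i=4: L=delta R=delta -> agree -> delta
i=5: BASE=echo L=india R=bravo all differ -> CONFLICT
i=6: L=hotel R=hotel -> agree -> hotel
i=7: L=hotel=BASE, R=delta -> take RIGHT -> delta
Index 4 -> delta

Answer: delta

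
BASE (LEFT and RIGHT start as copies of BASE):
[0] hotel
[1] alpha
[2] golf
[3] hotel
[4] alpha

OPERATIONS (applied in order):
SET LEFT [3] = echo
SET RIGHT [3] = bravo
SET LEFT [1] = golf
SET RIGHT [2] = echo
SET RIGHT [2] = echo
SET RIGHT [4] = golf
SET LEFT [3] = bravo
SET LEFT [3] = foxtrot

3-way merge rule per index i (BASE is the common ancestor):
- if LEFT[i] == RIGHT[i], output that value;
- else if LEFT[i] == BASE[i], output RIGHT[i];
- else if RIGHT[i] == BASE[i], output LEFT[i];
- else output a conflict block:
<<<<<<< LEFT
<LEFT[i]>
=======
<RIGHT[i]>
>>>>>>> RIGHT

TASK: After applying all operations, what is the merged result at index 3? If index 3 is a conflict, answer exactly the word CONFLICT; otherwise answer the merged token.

Final LEFT:  [hotel, golf, golf, foxtrot, alpha]
Final RIGHT: [hotel, alpha, echo, bravo, golf]
i=0: L=hotel R=hotel -> agree -> hotel
i=1: L=golf, R=alpha=BASE -> take LEFT -> golf
i=2: L=golf=BASE, R=echo -> take RIGHT -> echo
i=3: BASE=hotel L=foxtrot R=bravo all differ -> CONFLICT
i=4: L=alpha=BASE, R=golf -> take RIGHT -> golf
Index 3 -> CONFLICT

Answer: CONFLICT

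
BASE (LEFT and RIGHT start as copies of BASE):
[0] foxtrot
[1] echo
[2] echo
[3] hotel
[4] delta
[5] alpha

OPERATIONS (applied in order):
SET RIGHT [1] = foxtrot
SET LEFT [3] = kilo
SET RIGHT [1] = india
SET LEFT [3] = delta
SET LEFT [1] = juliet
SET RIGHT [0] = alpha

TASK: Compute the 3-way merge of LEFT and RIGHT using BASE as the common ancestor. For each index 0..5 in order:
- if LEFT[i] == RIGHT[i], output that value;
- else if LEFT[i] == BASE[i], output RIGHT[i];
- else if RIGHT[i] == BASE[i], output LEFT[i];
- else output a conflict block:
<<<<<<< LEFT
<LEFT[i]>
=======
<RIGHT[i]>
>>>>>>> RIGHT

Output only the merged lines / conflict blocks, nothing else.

Final LEFT:  [foxtrot, juliet, echo, delta, delta, alpha]
Final RIGHT: [alpha, india, echo, hotel, delta, alpha]
i=0: L=foxtrot=BASE, R=alpha -> take RIGHT -> alpha
i=1: BASE=echo L=juliet R=india all differ -> CONFLICT
i=2: L=echo R=echo -> agree -> echo
i=3: L=delta, R=hotel=BASE -> take LEFT -> delta
i=4: L=delta R=delta -> agree -> delta
i=5: L=alpha R=alpha -> agree -> alpha

Answer: alpha
<<<<<<< LEFT
juliet
=======
india
>>>>>>> RIGHT
echo
delta
delta
alpha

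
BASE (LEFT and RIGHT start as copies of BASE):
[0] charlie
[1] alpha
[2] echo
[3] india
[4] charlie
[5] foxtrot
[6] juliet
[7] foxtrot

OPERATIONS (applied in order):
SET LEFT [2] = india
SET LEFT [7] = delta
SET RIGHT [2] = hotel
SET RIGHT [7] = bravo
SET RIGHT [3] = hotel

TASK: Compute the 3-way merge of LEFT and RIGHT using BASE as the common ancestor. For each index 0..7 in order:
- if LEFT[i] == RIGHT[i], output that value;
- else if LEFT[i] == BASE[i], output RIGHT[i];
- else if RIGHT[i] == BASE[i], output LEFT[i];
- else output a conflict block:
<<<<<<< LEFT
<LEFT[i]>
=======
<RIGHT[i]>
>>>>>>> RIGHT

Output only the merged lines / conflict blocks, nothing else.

Answer: charlie
alpha
<<<<<<< LEFT
india
=======
hotel
>>>>>>> RIGHT
hotel
charlie
foxtrot
juliet
<<<<<<< LEFT
delta
=======
bravo
>>>>>>> RIGHT

Derivation:
Final LEFT:  [charlie, alpha, india, india, charlie, foxtrot, juliet, delta]
Final RIGHT: [charlie, alpha, hotel, hotel, charlie, foxtrot, juliet, bravo]
i=0: L=charlie R=charlie -> agree -> charlie
i=1: L=alpha R=alpha -> agree -> alpha
i=2: BASE=echo L=india R=hotel all differ -> CONFLICT
i=3: L=india=BASE, R=hotel -> take RIGHT -> hotel
i=4: L=charlie R=charlie -> agree -> charlie
i=5: L=foxtrot R=foxtrot -> agree -> foxtrot
i=6: L=juliet R=juliet -> agree -> juliet
i=7: BASE=foxtrot L=delta R=bravo all differ -> CONFLICT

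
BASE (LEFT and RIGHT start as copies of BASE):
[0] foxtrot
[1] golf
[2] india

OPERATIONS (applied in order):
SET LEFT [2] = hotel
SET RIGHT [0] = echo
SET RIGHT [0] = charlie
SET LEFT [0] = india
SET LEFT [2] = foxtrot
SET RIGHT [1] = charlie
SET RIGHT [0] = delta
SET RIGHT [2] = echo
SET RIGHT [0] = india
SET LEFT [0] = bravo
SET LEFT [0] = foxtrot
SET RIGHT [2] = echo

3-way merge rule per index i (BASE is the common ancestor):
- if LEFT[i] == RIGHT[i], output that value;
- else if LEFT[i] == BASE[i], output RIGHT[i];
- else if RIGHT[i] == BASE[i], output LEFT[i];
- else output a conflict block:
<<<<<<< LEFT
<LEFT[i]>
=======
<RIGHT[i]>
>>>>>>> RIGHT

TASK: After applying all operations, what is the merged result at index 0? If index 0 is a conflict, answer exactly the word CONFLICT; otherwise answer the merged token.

Final LEFT:  [foxtrot, golf, foxtrot]
Final RIGHT: [india, charlie, echo]
i=0: L=foxtrot=BASE, R=india -> take RIGHT -> india
i=1: L=golf=BASE, R=charlie -> take RIGHT -> charlie
i=2: BASE=india L=foxtrot R=echo all differ -> CONFLICT
Index 0 -> india

Answer: india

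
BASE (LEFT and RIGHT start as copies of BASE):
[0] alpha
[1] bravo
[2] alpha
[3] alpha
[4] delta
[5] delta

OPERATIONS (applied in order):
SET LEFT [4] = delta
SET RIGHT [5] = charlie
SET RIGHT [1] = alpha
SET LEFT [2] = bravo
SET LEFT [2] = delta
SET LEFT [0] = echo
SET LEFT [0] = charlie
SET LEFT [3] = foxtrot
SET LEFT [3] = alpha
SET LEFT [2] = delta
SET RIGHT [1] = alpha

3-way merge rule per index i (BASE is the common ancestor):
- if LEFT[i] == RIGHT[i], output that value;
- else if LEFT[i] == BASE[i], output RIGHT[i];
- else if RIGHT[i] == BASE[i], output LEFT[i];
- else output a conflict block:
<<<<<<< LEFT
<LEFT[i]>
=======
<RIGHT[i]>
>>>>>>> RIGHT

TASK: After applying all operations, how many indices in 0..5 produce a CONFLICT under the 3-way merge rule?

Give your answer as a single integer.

Answer: 0

Derivation:
Final LEFT:  [charlie, bravo, delta, alpha, delta, delta]
Final RIGHT: [alpha, alpha, alpha, alpha, delta, charlie]
i=0: L=charlie, R=alpha=BASE -> take LEFT -> charlie
i=1: L=bravo=BASE, R=alpha -> take RIGHT -> alpha
i=2: L=delta, R=alpha=BASE -> take LEFT -> delta
i=3: L=alpha R=alpha -> agree -> alpha
i=4: L=delta R=delta -> agree -> delta
i=5: L=delta=BASE, R=charlie -> take RIGHT -> charlie
Conflict count: 0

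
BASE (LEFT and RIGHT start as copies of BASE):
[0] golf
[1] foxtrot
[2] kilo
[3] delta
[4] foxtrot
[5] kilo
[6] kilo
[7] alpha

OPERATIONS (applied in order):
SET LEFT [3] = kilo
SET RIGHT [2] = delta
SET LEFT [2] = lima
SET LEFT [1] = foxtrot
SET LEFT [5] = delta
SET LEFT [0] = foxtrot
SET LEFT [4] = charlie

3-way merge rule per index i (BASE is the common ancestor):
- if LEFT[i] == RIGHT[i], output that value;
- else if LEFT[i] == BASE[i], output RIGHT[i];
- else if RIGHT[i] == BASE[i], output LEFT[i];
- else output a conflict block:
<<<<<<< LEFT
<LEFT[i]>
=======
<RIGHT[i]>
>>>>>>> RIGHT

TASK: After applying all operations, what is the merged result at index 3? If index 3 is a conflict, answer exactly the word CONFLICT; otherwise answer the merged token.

Answer: kilo

Derivation:
Final LEFT:  [foxtrot, foxtrot, lima, kilo, charlie, delta, kilo, alpha]
Final RIGHT: [golf, foxtrot, delta, delta, foxtrot, kilo, kilo, alpha]
i=0: L=foxtrot, R=golf=BASE -> take LEFT -> foxtrot
i=1: L=foxtrot R=foxtrot -> agree -> foxtrot
i=2: BASE=kilo L=lima R=delta all differ -> CONFLICT
i=3: L=kilo, R=delta=BASE -> take LEFT -> kilo
i=4: L=charlie, R=foxtrot=BASE -> take LEFT -> charlie
i=5: L=delta, R=kilo=BASE -> take LEFT -> delta
i=6: L=kilo R=kilo -> agree -> kilo
i=7: L=alpha R=alpha -> agree -> alpha
Index 3 -> kilo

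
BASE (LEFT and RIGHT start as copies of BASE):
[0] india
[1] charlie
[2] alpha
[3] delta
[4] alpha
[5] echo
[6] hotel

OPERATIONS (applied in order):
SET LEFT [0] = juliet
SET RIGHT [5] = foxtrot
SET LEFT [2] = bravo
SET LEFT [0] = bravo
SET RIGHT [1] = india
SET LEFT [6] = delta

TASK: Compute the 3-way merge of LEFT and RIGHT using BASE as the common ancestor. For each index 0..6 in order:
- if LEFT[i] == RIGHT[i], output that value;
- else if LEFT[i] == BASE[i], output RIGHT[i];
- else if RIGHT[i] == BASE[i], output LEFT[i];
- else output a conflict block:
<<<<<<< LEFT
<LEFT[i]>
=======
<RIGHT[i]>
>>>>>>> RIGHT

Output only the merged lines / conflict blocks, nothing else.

Answer: bravo
india
bravo
delta
alpha
foxtrot
delta

Derivation:
Final LEFT:  [bravo, charlie, bravo, delta, alpha, echo, delta]
Final RIGHT: [india, india, alpha, delta, alpha, foxtrot, hotel]
i=0: L=bravo, R=india=BASE -> take LEFT -> bravo
i=1: L=charlie=BASE, R=india -> take RIGHT -> india
i=2: L=bravo, R=alpha=BASE -> take LEFT -> bravo
i=3: L=delta R=delta -> agree -> delta
i=4: L=alpha R=alpha -> agree -> alpha
i=5: L=echo=BASE, R=foxtrot -> take RIGHT -> foxtrot
i=6: L=delta, R=hotel=BASE -> take LEFT -> delta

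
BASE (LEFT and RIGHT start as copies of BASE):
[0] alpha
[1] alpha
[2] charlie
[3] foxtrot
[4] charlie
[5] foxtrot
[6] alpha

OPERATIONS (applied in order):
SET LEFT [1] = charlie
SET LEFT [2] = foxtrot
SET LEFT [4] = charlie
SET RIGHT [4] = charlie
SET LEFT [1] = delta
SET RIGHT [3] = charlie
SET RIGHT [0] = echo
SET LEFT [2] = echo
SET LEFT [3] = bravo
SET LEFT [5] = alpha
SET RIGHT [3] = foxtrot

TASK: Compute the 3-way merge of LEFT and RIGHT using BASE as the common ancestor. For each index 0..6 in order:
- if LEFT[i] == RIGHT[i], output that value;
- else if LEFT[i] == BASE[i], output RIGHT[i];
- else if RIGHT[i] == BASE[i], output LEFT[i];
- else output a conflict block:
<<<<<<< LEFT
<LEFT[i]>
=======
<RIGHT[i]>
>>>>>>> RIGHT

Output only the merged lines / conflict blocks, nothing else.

Answer: echo
delta
echo
bravo
charlie
alpha
alpha

Derivation:
Final LEFT:  [alpha, delta, echo, bravo, charlie, alpha, alpha]
Final RIGHT: [echo, alpha, charlie, foxtrot, charlie, foxtrot, alpha]
i=0: L=alpha=BASE, R=echo -> take RIGHT -> echo
i=1: L=delta, R=alpha=BASE -> take LEFT -> delta
i=2: L=echo, R=charlie=BASE -> take LEFT -> echo
i=3: L=bravo, R=foxtrot=BASE -> take LEFT -> bravo
i=4: L=charlie R=charlie -> agree -> charlie
i=5: L=alpha, R=foxtrot=BASE -> take LEFT -> alpha
i=6: L=alpha R=alpha -> agree -> alpha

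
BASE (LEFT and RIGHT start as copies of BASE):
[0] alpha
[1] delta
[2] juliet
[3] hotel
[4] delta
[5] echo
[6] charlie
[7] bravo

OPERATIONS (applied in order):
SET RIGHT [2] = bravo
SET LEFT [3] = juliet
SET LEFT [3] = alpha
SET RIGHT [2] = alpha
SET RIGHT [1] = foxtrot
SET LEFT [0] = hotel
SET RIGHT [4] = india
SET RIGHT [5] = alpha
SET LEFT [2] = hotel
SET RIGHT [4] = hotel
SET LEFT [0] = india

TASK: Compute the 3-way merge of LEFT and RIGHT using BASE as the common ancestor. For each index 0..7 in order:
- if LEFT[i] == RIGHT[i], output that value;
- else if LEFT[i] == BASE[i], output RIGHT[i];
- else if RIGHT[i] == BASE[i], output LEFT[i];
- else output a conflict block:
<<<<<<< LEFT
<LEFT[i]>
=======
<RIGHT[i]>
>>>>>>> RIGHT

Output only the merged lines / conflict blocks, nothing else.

Final LEFT:  [india, delta, hotel, alpha, delta, echo, charlie, bravo]
Final RIGHT: [alpha, foxtrot, alpha, hotel, hotel, alpha, charlie, bravo]
i=0: L=india, R=alpha=BASE -> take LEFT -> india
i=1: L=delta=BASE, R=foxtrot -> take RIGHT -> foxtrot
i=2: BASE=juliet L=hotel R=alpha all differ -> CONFLICT
i=3: L=alpha, R=hotel=BASE -> take LEFT -> alpha
i=4: L=delta=BASE, R=hotel -> take RIGHT -> hotel
i=5: L=echo=BASE, R=alpha -> take RIGHT -> alpha
i=6: L=charlie R=charlie -> agree -> charlie
i=7: L=bravo R=bravo -> agree -> bravo

Answer: india
foxtrot
<<<<<<< LEFT
hotel
=======
alpha
>>>>>>> RIGHT
alpha
hotel
alpha
charlie
bravo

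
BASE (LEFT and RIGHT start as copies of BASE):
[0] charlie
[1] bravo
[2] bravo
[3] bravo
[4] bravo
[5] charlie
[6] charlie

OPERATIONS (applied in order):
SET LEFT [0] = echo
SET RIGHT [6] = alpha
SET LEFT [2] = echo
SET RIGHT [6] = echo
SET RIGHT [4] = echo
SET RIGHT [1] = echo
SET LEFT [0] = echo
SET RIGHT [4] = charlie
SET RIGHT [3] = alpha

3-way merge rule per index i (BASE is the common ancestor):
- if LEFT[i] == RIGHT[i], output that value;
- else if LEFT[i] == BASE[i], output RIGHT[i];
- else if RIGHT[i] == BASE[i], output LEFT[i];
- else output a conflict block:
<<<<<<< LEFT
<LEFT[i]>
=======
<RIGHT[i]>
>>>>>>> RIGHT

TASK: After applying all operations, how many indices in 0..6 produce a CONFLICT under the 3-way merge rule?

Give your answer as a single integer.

Final LEFT:  [echo, bravo, echo, bravo, bravo, charlie, charlie]
Final RIGHT: [charlie, echo, bravo, alpha, charlie, charlie, echo]
i=0: L=echo, R=charlie=BASE -> take LEFT -> echo
i=1: L=bravo=BASE, R=echo -> take RIGHT -> echo
i=2: L=echo, R=bravo=BASE -> take LEFT -> echo
i=3: L=bravo=BASE, R=alpha -> take RIGHT -> alpha
i=4: L=bravo=BASE, R=charlie -> take RIGHT -> charlie
i=5: L=charlie R=charlie -> agree -> charlie
i=6: L=charlie=BASE, R=echo -> take RIGHT -> echo
Conflict count: 0

Answer: 0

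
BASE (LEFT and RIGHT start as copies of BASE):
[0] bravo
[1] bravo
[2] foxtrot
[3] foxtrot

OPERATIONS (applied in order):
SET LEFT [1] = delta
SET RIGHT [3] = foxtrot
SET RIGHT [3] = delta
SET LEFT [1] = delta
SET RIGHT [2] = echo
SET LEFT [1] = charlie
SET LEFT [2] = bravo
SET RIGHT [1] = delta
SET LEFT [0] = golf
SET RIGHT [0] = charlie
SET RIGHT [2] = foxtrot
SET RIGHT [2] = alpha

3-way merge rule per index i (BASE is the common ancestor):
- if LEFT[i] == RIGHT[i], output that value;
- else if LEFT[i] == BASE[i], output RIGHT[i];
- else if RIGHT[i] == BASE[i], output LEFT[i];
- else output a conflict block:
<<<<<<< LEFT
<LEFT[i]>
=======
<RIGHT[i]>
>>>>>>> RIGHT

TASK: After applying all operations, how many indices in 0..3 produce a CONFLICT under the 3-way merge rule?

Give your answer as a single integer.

Final LEFT:  [golf, charlie, bravo, foxtrot]
Final RIGHT: [charlie, delta, alpha, delta]
i=0: BASE=bravo L=golf R=charlie all differ -> CONFLICT
i=1: BASE=bravo L=charlie R=delta all differ -> CONFLICT
i=2: BASE=foxtrot L=bravo R=alpha all differ -> CONFLICT
i=3: L=foxtrot=BASE, R=delta -> take RIGHT -> delta
Conflict count: 3

Answer: 3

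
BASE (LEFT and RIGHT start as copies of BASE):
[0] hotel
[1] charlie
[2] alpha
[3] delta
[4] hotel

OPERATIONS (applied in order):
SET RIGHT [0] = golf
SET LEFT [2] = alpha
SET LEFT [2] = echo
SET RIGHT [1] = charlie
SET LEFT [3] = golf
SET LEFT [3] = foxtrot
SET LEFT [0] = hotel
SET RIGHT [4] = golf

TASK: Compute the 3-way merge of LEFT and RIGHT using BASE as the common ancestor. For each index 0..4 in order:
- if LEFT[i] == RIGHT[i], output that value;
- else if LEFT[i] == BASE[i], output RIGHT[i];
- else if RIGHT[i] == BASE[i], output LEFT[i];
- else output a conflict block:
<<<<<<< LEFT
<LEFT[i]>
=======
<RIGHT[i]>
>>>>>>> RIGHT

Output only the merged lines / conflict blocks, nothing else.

Final LEFT:  [hotel, charlie, echo, foxtrot, hotel]
Final RIGHT: [golf, charlie, alpha, delta, golf]
i=0: L=hotel=BASE, R=golf -> take RIGHT -> golf
i=1: L=charlie R=charlie -> agree -> charlie
i=2: L=echo, R=alpha=BASE -> take LEFT -> echo
i=3: L=foxtrot, R=delta=BASE -> take LEFT -> foxtrot
i=4: L=hotel=BASE, R=golf -> take RIGHT -> golf

Answer: golf
charlie
echo
foxtrot
golf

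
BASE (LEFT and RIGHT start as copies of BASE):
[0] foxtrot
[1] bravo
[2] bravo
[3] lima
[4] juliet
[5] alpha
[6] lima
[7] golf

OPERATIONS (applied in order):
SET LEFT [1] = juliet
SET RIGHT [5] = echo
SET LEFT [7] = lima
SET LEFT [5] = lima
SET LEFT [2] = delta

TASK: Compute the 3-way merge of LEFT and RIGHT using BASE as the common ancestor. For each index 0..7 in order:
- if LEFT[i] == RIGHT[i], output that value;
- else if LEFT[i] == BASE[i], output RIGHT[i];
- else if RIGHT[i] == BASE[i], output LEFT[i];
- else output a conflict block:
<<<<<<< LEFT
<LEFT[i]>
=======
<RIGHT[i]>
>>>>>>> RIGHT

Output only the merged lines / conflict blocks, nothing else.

Final LEFT:  [foxtrot, juliet, delta, lima, juliet, lima, lima, lima]
Final RIGHT: [foxtrot, bravo, bravo, lima, juliet, echo, lima, golf]
i=0: L=foxtrot R=foxtrot -> agree -> foxtrot
i=1: L=juliet, R=bravo=BASE -> take LEFT -> juliet
i=2: L=delta, R=bravo=BASE -> take LEFT -> delta
i=3: L=lima R=lima -> agree -> lima
i=4: L=juliet R=juliet -> agree -> juliet
i=5: BASE=alpha L=lima R=echo all differ -> CONFLICT
i=6: L=lima R=lima -> agree -> lima
i=7: L=lima, R=golf=BASE -> take LEFT -> lima

Answer: foxtrot
juliet
delta
lima
juliet
<<<<<<< LEFT
lima
=======
echo
>>>>>>> RIGHT
lima
lima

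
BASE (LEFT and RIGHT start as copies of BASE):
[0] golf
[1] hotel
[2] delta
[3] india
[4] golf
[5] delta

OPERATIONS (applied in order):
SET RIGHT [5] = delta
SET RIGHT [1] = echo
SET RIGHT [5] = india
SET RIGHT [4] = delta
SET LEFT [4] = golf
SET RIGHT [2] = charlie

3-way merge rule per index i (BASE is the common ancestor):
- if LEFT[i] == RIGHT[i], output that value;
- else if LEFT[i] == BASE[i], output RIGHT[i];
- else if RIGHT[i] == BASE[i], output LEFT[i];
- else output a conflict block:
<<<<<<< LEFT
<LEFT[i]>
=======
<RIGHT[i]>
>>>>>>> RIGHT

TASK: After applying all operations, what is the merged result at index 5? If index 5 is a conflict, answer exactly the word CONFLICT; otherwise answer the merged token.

Answer: india

Derivation:
Final LEFT:  [golf, hotel, delta, india, golf, delta]
Final RIGHT: [golf, echo, charlie, india, delta, india]
i=0: L=golf R=golf -> agree -> golf
i=1: L=hotel=BASE, R=echo -> take RIGHT -> echo
i=2: L=delta=BASE, R=charlie -> take RIGHT -> charlie
i=3: L=india R=india -> agree -> india
i=4: L=golf=BASE, R=delta -> take RIGHT -> delta
i=5: L=delta=BASE, R=india -> take RIGHT -> india
Index 5 -> india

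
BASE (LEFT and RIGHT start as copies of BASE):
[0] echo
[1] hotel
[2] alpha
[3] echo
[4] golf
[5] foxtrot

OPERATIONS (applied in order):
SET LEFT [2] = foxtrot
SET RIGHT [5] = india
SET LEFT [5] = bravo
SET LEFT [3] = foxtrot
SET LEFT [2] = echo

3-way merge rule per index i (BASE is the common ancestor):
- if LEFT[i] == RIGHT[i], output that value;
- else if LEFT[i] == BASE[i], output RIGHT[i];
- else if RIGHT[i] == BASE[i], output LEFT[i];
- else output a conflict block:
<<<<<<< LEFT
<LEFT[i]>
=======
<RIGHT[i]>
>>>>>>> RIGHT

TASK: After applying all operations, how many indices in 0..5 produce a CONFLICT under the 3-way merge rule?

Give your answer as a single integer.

Answer: 1

Derivation:
Final LEFT:  [echo, hotel, echo, foxtrot, golf, bravo]
Final RIGHT: [echo, hotel, alpha, echo, golf, india]
i=0: L=echo R=echo -> agree -> echo
i=1: L=hotel R=hotel -> agree -> hotel
i=2: L=echo, R=alpha=BASE -> take LEFT -> echo
i=3: L=foxtrot, R=echo=BASE -> take LEFT -> foxtrot
i=4: L=golf R=golf -> agree -> golf
i=5: BASE=foxtrot L=bravo R=india all differ -> CONFLICT
Conflict count: 1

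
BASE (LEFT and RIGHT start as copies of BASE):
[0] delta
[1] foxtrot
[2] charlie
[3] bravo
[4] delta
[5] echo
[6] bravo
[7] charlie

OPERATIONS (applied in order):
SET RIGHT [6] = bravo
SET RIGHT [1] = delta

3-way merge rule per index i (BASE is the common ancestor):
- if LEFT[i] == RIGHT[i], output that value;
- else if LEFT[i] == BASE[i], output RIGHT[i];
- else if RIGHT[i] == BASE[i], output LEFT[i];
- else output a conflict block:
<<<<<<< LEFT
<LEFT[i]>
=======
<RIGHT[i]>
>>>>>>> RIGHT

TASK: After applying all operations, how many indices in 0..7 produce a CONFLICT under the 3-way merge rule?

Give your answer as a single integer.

Answer: 0

Derivation:
Final LEFT:  [delta, foxtrot, charlie, bravo, delta, echo, bravo, charlie]
Final RIGHT: [delta, delta, charlie, bravo, delta, echo, bravo, charlie]
i=0: L=delta R=delta -> agree -> delta
i=1: L=foxtrot=BASE, R=delta -> take RIGHT -> delta
i=2: L=charlie R=charlie -> agree -> charlie
i=3: L=bravo R=bravo -> agree -> bravo
i=4: L=delta R=delta -> agree -> delta
i=5: L=echo R=echo -> agree -> echo
i=6: L=bravo R=bravo -> agree -> bravo
i=7: L=charlie R=charlie -> agree -> charlie
Conflict count: 0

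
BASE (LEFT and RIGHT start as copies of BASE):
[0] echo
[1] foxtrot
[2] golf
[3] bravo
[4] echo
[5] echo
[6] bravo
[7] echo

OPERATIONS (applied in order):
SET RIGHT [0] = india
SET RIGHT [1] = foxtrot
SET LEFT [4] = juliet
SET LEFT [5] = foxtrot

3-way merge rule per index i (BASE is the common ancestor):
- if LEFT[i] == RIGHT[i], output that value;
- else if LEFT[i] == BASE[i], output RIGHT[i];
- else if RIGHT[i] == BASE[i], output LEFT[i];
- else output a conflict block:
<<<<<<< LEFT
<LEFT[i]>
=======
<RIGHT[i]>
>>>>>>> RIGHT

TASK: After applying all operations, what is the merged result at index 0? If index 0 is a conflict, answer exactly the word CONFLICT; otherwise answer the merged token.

Final LEFT:  [echo, foxtrot, golf, bravo, juliet, foxtrot, bravo, echo]
Final RIGHT: [india, foxtrot, golf, bravo, echo, echo, bravo, echo]
i=0: L=echo=BASE, R=india -> take RIGHT -> india
i=1: L=foxtrot R=foxtrot -> agree -> foxtrot
i=2: L=golf R=golf -> agree -> golf
i=3: L=bravo R=bravo -> agree -> bravo
i=4: L=juliet, R=echo=BASE -> take LEFT -> juliet
i=5: L=foxtrot, R=echo=BASE -> take LEFT -> foxtrot
i=6: L=bravo R=bravo -> agree -> bravo
i=7: L=echo R=echo -> agree -> echo
Index 0 -> india

Answer: india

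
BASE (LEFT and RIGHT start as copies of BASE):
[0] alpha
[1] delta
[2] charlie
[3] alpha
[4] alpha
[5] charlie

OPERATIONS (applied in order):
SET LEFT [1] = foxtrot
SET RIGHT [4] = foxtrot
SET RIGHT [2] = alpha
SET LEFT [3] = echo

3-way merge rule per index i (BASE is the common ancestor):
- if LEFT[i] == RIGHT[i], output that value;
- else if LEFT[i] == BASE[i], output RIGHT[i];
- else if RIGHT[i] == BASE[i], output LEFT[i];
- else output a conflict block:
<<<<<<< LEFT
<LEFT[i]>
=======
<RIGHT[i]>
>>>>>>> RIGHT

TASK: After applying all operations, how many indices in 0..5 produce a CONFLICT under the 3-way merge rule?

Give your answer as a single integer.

Final LEFT:  [alpha, foxtrot, charlie, echo, alpha, charlie]
Final RIGHT: [alpha, delta, alpha, alpha, foxtrot, charlie]
i=0: L=alpha R=alpha -> agree -> alpha
i=1: L=foxtrot, R=delta=BASE -> take LEFT -> foxtrot
i=2: L=charlie=BASE, R=alpha -> take RIGHT -> alpha
i=3: L=echo, R=alpha=BASE -> take LEFT -> echo
i=4: L=alpha=BASE, R=foxtrot -> take RIGHT -> foxtrot
i=5: L=charlie R=charlie -> agree -> charlie
Conflict count: 0

Answer: 0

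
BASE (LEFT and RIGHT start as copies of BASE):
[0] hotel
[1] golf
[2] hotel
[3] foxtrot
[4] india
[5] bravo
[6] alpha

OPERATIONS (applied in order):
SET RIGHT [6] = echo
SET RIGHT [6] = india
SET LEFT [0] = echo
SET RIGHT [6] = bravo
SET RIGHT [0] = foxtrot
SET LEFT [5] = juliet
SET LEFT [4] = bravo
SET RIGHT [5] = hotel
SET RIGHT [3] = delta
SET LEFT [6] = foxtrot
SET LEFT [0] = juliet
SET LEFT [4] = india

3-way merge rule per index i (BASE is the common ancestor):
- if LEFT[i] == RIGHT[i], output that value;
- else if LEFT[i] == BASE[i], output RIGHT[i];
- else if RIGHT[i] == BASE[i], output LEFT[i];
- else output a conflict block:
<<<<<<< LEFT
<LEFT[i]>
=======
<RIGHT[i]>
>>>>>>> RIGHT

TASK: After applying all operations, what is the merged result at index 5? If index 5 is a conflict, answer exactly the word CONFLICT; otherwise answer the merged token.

Final LEFT:  [juliet, golf, hotel, foxtrot, india, juliet, foxtrot]
Final RIGHT: [foxtrot, golf, hotel, delta, india, hotel, bravo]
i=0: BASE=hotel L=juliet R=foxtrot all differ -> CONFLICT
i=1: L=golf R=golf -> agree -> golf
i=2: L=hotel R=hotel -> agree -> hotel
i=3: L=foxtrot=BASE, R=delta -> take RIGHT -> delta
i=4: L=india R=india -> agree -> india
i=5: BASE=bravo L=juliet R=hotel all differ -> CONFLICT
i=6: BASE=alpha L=foxtrot R=bravo all differ -> CONFLICT
Index 5 -> CONFLICT

Answer: CONFLICT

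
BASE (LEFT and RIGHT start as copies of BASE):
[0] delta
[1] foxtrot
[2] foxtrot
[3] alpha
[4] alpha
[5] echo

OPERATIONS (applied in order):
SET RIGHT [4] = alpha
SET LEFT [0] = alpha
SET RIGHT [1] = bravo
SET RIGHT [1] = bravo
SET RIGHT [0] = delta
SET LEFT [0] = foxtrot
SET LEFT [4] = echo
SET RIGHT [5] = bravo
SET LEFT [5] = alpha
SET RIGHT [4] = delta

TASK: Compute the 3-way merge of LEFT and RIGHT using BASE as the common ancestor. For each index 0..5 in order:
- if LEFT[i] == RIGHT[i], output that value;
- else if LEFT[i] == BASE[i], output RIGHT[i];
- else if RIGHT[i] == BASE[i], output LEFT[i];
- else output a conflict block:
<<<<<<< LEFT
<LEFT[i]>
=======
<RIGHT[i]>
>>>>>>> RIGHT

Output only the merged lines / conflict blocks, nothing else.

Final LEFT:  [foxtrot, foxtrot, foxtrot, alpha, echo, alpha]
Final RIGHT: [delta, bravo, foxtrot, alpha, delta, bravo]
i=0: L=foxtrot, R=delta=BASE -> take LEFT -> foxtrot
i=1: L=foxtrot=BASE, R=bravo -> take RIGHT -> bravo
i=2: L=foxtrot R=foxtrot -> agree -> foxtrot
i=3: L=alpha R=alpha -> agree -> alpha
i=4: BASE=alpha L=echo R=delta all differ -> CONFLICT
i=5: BASE=echo L=alpha R=bravo all differ -> CONFLICT

Answer: foxtrot
bravo
foxtrot
alpha
<<<<<<< LEFT
echo
=======
delta
>>>>>>> RIGHT
<<<<<<< LEFT
alpha
=======
bravo
>>>>>>> RIGHT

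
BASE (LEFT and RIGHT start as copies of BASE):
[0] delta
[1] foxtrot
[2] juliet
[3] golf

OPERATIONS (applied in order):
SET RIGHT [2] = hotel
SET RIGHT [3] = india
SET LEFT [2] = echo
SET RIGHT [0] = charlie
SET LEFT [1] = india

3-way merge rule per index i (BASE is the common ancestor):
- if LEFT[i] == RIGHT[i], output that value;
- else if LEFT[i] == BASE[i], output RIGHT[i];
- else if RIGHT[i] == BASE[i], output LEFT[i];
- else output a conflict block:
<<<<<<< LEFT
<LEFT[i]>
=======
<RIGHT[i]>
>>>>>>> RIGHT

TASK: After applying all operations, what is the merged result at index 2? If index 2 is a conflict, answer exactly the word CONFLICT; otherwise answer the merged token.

Answer: CONFLICT

Derivation:
Final LEFT:  [delta, india, echo, golf]
Final RIGHT: [charlie, foxtrot, hotel, india]
i=0: L=delta=BASE, R=charlie -> take RIGHT -> charlie
i=1: L=india, R=foxtrot=BASE -> take LEFT -> india
i=2: BASE=juliet L=echo R=hotel all differ -> CONFLICT
i=3: L=golf=BASE, R=india -> take RIGHT -> india
Index 2 -> CONFLICT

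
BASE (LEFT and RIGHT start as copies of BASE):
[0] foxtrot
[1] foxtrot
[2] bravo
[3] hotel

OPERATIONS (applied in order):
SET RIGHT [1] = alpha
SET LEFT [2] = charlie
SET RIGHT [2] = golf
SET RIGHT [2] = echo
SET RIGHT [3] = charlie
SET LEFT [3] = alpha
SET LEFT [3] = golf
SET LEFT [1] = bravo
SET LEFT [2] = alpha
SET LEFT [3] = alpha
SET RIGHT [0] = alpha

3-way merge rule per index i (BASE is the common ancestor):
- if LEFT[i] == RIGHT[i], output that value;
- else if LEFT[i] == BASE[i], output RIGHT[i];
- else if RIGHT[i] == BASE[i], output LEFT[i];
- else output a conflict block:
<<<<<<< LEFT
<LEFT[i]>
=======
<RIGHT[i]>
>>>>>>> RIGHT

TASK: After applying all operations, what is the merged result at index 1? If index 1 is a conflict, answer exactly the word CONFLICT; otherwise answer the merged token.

Answer: CONFLICT

Derivation:
Final LEFT:  [foxtrot, bravo, alpha, alpha]
Final RIGHT: [alpha, alpha, echo, charlie]
i=0: L=foxtrot=BASE, R=alpha -> take RIGHT -> alpha
i=1: BASE=foxtrot L=bravo R=alpha all differ -> CONFLICT
i=2: BASE=bravo L=alpha R=echo all differ -> CONFLICT
i=3: BASE=hotel L=alpha R=charlie all differ -> CONFLICT
Index 1 -> CONFLICT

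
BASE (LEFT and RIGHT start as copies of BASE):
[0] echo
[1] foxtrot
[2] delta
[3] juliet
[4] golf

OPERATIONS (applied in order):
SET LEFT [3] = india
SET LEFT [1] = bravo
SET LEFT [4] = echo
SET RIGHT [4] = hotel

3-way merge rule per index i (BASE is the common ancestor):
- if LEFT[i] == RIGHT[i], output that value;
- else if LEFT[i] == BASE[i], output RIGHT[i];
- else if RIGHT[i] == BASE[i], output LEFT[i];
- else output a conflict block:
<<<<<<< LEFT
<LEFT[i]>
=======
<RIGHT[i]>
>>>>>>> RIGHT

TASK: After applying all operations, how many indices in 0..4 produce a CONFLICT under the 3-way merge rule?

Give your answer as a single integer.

Answer: 1

Derivation:
Final LEFT:  [echo, bravo, delta, india, echo]
Final RIGHT: [echo, foxtrot, delta, juliet, hotel]
i=0: L=echo R=echo -> agree -> echo
i=1: L=bravo, R=foxtrot=BASE -> take LEFT -> bravo
i=2: L=delta R=delta -> agree -> delta
i=3: L=india, R=juliet=BASE -> take LEFT -> india
i=4: BASE=golf L=echo R=hotel all differ -> CONFLICT
Conflict count: 1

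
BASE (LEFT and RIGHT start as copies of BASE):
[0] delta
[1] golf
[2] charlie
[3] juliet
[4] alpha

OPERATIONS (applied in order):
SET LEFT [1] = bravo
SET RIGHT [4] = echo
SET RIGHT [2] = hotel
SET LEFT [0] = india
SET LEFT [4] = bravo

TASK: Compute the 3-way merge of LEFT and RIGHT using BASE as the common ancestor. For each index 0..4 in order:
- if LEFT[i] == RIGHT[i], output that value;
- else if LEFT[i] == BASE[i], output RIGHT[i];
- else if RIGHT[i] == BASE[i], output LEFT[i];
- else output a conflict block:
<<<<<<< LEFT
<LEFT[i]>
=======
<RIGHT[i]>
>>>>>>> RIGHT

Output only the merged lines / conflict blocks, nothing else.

Answer: india
bravo
hotel
juliet
<<<<<<< LEFT
bravo
=======
echo
>>>>>>> RIGHT

Derivation:
Final LEFT:  [india, bravo, charlie, juliet, bravo]
Final RIGHT: [delta, golf, hotel, juliet, echo]
i=0: L=india, R=delta=BASE -> take LEFT -> india
i=1: L=bravo, R=golf=BASE -> take LEFT -> bravo
i=2: L=charlie=BASE, R=hotel -> take RIGHT -> hotel
i=3: L=juliet R=juliet -> agree -> juliet
i=4: BASE=alpha L=bravo R=echo all differ -> CONFLICT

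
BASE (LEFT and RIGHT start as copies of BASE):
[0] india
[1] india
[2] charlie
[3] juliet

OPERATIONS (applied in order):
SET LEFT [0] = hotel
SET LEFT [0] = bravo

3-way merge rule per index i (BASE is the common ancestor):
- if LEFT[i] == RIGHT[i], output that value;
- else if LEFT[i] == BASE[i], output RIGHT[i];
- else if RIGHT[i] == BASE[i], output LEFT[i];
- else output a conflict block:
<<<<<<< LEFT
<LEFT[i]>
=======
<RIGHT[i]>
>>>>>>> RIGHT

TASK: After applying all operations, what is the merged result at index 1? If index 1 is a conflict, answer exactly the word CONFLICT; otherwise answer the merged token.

Answer: india

Derivation:
Final LEFT:  [bravo, india, charlie, juliet]
Final RIGHT: [india, india, charlie, juliet]
i=0: L=bravo, R=india=BASE -> take LEFT -> bravo
i=1: L=india R=india -> agree -> india
i=2: L=charlie R=charlie -> agree -> charlie
i=3: L=juliet R=juliet -> agree -> juliet
Index 1 -> india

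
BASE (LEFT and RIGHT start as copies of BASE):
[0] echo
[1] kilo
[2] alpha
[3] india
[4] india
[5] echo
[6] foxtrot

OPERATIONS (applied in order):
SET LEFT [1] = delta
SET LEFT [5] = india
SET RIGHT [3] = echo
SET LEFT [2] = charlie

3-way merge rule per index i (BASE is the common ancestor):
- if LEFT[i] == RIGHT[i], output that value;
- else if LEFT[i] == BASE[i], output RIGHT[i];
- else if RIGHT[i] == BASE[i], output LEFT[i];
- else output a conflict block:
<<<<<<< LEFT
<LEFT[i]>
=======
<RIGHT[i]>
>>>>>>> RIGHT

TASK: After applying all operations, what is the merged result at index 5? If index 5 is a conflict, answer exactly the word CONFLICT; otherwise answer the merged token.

Answer: india

Derivation:
Final LEFT:  [echo, delta, charlie, india, india, india, foxtrot]
Final RIGHT: [echo, kilo, alpha, echo, india, echo, foxtrot]
i=0: L=echo R=echo -> agree -> echo
i=1: L=delta, R=kilo=BASE -> take LEFT -> delta
i=2: L=charlie, R=alpha=BASE -> take LEFT -> charlie
i=3: L=india=BASE, R=echo -> take RIGHT -> echo
i=4: L=india R=india -> agree -> india
i=5: L=india, R=echo=BASE -> take LEFT -> india
i=6: L=foxtrot R=foxtrot -> agree -> foxtrot
Index 5 -> india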